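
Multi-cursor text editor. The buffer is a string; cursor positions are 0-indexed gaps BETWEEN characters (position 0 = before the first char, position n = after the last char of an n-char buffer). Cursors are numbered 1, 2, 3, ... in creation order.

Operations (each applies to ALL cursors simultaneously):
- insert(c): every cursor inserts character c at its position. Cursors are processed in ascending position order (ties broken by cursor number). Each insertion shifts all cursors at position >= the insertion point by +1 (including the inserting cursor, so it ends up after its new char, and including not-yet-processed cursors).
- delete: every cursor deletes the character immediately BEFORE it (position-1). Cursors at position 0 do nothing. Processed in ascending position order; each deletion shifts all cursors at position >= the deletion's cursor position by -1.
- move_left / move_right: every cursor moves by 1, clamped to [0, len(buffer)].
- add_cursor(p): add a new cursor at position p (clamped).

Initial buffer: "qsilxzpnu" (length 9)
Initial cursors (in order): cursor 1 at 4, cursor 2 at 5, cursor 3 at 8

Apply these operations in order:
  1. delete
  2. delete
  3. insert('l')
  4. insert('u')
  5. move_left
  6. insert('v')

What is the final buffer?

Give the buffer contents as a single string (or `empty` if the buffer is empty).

After op 1 (delete): buffer="qsizpu" (len 6), cursors c1@3 c2@3 c3@5, authorship ......
After op 2 (delete): buffer="qzu" (len 3), cursors c1@1 c2@1 c3@2, authorship ...
After op 3 (insert('l')): buffer="qllzlu" (len 6), cursors c1@3 c2@3 c3@5, authorship .12.3.
After op 4 (insert('u')): buffer="qlluuzluu" (len 9), cursors c1@5 c2@5 c3@8, authorship .1212.33.
After op 5 (move_left): buffer="qlluuzluu" (len 9), cursors c1@4 c2@4 c3@7, authorship .1212.33.
After op 6 (insert('v')): buffer="qlluvvuzlvuu" (len 12), cursors c1@6 c2@6 c3@10, authorship .121122.333.

Answer: qlluvvuzlvuu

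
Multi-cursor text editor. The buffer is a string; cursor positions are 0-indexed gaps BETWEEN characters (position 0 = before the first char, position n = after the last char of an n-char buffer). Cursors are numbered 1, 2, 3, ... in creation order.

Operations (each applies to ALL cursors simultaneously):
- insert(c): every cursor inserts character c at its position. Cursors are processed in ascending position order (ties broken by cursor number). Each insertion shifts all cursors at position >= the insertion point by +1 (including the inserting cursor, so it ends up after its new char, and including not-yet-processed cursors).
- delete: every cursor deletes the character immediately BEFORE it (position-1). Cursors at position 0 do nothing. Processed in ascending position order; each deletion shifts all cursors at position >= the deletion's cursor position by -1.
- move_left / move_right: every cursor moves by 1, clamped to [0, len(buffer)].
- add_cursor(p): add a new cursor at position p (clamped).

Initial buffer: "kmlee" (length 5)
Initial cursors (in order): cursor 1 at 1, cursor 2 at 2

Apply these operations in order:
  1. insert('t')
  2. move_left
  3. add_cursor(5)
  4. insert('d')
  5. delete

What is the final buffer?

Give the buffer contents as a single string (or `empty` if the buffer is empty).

After op 1 (insert('t')): buffer="ktmtlee" (len 7), cursors c1@2 c2@4, authorship .1.2...
After op 2 (move_left): buffer="ktmtlee" (len 7), cursors c1@1 c2@3, authorship .1.2...
After op 3 (add_cursor(5)): buffer="ktmtlee" (len 7), cursors c1@1 c2@3 c3@5, authorship .1.2...
After op 4 (insert('d')): buffer="kdtmdtldee" (len 10), cursors c1@2 c2@5 c3@8, authorship .11.22.3..
After op 5 (delete): buffer="ktmtlee" (len 7), cursors c1@1 c2@3 c3@5, authorship .1.2...

Answer: ktmtlee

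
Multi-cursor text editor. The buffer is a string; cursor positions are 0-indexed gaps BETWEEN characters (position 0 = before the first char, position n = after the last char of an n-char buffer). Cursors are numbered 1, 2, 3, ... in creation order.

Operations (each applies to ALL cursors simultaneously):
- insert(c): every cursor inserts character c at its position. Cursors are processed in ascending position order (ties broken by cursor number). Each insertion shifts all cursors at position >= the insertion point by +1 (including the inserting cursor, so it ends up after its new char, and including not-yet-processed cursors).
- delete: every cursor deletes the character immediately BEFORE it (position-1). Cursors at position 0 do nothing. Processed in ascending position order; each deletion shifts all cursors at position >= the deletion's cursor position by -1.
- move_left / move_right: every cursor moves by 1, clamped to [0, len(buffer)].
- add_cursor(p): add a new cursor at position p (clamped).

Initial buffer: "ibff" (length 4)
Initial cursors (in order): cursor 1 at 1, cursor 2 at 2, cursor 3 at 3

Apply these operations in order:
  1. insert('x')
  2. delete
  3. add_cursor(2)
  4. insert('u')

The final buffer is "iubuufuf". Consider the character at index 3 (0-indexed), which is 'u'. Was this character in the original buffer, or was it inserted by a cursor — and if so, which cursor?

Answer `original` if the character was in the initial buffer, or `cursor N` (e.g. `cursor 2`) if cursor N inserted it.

After op 1 (insert('x')): buffer="ixbxfxf" (len 7), cursors c1@2 c2@4 c3@6, authorship .1.2.3.
After op 2 (delete): buffer="ibff" (len 4), cursors c1@1 c2@2 c3@3, authorship ....
After op 3 (add_cursor(2)): buffer="ibff" (len 4), cursors c1@1 c2@2 c4@2 c3@3, authorship ....
After op 4 (insert('u')): buffer="iubuufuf" (len 8), cursors c1@2 c2@5 c4@5 c3@7, authorship .1.24.3.
Authorship (.=original, N=cursor N): . 1 . 2 4 . 3 .
Index 3: author = 2

Answer: cursor 2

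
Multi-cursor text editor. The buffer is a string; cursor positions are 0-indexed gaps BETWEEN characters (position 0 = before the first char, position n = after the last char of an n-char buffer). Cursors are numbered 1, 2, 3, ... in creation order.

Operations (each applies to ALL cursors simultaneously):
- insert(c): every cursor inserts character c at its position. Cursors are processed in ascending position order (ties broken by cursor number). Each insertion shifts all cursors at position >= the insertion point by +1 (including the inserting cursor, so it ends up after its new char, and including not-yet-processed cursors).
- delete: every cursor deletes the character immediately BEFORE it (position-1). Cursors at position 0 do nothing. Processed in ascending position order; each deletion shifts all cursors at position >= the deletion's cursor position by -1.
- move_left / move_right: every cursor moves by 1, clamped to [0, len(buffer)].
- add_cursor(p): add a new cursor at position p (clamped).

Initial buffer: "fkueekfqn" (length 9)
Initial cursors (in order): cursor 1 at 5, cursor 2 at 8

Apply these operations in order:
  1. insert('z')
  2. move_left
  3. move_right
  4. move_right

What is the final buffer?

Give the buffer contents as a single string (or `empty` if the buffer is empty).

After op 1 (insert('z')): buffer="fkueezkfqzn" (len 11), cursors c1@6 c2@10, authorship .....1...2.
After op 2 (move_left): buffer="fkueezkfqzn" (len 11), cursors c1@5 c2@9, authorship .....1...2.
After op 3 (move_right): buffer="fkueezkfqzn" (len 11), cursors c1@6 c2@10, authorship .....1...2.
After op 4 (move_right): buffer="fkueezkfqzn" (len 11), cursors c1@7 c2@11, authorship .....1...2.

Answer: fkueezkfqzn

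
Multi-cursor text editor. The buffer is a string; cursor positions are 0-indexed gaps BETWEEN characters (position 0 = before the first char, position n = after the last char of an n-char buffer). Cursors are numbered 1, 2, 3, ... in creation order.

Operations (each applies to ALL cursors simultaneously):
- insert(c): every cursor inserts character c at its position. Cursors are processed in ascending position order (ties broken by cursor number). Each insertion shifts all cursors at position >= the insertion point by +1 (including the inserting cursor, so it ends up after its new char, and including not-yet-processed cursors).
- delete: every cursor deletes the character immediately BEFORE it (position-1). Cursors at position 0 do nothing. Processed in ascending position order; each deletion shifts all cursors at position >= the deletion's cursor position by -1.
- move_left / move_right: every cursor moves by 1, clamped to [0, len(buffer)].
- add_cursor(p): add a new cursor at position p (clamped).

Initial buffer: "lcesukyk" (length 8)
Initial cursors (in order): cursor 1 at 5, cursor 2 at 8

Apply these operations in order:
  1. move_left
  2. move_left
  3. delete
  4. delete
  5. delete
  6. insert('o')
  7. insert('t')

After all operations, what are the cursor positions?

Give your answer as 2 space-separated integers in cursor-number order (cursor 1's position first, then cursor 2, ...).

Answer: 4 4

Derivation:
After op 1 (move_left): buffer="lcesukyk" (len 8), cursors c1@4 c2@7, authorship ........
After op 2 (move_left): buffer="lcesukyk" (len 8), cursors c1@3 c2@6, authorship ........
After op 3 (delete): buffer="lcsuyk" (len 6), cursors c1@2 c2@4, authorship ......
After op 4 (delete): buffer="lsyk" (len 4), cursors c1@1 c2@2, authorship ....
After op 5 (delete): buffer="yk" (len 2), cursors c1@0 c2@0, authorship ..
After op 6 (insert('o')): buffer="ooyk" (len 4), cursors c1@2 c2@2, authorship 12..
After op 7 (insert('t')): buffer="oottyk" (len 6), cursors c1@4 c2@4, authorship 1212..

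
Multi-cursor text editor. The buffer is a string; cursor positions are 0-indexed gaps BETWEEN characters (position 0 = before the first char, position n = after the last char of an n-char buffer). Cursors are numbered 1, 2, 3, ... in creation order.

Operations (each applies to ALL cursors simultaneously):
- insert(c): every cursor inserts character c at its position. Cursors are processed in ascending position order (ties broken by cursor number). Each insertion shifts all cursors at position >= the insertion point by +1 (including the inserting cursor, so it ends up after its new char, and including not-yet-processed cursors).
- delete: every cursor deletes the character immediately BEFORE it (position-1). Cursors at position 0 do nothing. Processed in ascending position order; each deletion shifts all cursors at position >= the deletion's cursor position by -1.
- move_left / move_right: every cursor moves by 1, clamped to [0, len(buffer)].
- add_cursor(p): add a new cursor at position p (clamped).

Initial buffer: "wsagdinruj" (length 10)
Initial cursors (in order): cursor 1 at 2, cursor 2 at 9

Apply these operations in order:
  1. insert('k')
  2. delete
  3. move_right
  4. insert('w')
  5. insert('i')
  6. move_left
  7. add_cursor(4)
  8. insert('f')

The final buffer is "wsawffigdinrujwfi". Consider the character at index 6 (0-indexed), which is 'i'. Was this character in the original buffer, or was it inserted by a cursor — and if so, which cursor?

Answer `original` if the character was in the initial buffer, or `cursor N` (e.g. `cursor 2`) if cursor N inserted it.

After op 1 (insert('k')): buffer="wskagdinrukj" (len 12), cursors c1@3 c2@11, authorship ..1.......2.
After op 2 (delete): buffer="wsagdinruj" (len 10), cursors c1@2 c2@9, authorship ..........
After op 3 (move_right): buffer="wsagdinruj" (len 10), cursors c1@3 c2@10, authorship ..........
After op 4 (insert('w')): buffer="wsawgdinrujw" (len 12), cursors c1@4 c2@12, authorship ...1.......2
After op 5 (insert('i')): buffer="wsawigdinrujwi" (len 14), cursors c1@5 c2@14, authorship ...11.......22
After op 6 (move_left): buffer="wsawigdinrujwi" (len 14), cursors c1@4 c2@13, authorship ...11.......22
After op 7 (add_cursor(4)): buffer="wsawigdinrujwi" (len 14), cursors c1@4 c3@4 c2@13, authorship ...11.......22
After op 8 (insert('f')): buffer="wsawffigdinrujwfi" (len 17), cursors c1@6 c3@6 c2@16, authorship ...1131.......222
Authorship (.=original, N=cursor N): . . . 1 1 3 1 . . . . . . . 2 2 2
Index 6: author = 1

Answer: cursor 1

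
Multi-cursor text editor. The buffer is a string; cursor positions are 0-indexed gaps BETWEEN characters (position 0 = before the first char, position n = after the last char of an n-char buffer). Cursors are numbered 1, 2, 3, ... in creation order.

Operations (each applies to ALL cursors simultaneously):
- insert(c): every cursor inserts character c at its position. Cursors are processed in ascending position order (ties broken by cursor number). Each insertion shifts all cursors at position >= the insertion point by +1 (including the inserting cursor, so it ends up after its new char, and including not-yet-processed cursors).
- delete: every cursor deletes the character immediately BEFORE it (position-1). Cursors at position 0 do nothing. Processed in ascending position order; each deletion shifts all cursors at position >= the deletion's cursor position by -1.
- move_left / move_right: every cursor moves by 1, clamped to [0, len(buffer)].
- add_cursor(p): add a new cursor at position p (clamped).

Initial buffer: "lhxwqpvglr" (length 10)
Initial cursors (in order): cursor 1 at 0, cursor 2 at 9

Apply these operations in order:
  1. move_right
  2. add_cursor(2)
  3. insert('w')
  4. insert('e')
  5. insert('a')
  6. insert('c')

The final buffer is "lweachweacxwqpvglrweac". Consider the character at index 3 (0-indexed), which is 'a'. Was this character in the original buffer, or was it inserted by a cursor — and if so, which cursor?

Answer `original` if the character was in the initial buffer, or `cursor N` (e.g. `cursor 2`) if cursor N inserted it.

Answer: cursor 1

Derivation:
After op 1 (move_right): buffer="lhxwqpvglr" (len 10), cursors c1@1 c2@10, authorship ..........
After op 2 (add_cursor(2)): buffer="lhxwqpvglr" (len 10), cursors c1@1 c3@2 c2@10, authorship ..........
After op 3 (insert('w')): buffer="lwhwxwqpvglrw" (len 13), cursors c1@2 c3@4 c2@13, authorship .1.3........2
After op 4 (insert('e')): buffer="lwehwexwqpvglrwe" (len 16), cursors c1@3 c3@6 c2@16, authorship .11.33........22
After op 5 (insert('a')): buffer="lweahweaxwqpvglrwea" (len 19), cursors c1@4 c3@8 c2@19, authorship .111.333........222
After op 6 (insert('c')): buffer="lweachweacxwqpvglrweac" (len 22), cursors c1@5 c3@10 c2@22, authorship .1111.3333........2222
Authorship (.=original, N=cursor N): . 1 1 1 1 . 3 3 3 3 . . . . . . . . 2 2 2 2
Index 3: author = 1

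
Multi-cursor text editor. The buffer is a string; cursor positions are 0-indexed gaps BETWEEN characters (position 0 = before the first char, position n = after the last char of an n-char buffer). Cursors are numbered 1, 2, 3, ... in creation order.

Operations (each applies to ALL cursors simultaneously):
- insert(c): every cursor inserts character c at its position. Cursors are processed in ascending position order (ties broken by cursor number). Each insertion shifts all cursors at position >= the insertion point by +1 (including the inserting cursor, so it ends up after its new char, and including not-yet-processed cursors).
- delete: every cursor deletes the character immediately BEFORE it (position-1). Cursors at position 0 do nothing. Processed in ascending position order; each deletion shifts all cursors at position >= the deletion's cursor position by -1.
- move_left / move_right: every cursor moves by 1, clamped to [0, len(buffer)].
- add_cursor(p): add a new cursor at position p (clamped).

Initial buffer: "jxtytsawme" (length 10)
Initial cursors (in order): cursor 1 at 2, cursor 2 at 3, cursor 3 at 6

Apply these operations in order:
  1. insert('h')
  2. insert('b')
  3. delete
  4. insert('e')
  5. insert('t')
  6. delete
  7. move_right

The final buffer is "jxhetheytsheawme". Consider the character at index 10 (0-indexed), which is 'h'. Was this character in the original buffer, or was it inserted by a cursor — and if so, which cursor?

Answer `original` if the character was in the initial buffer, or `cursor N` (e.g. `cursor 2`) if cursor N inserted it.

After op 1 (insert('h')): buffer="jxhthytshawme" (len 13), cursors c1@3 c2@5 c3@9, authorship ..1.2...3....
After op 2 (insert('b')): buffer="jxhbthbytshbawme" (len 16), cursors c1@4 c2@7 c3@12, authorship ..11.22...33....
After op 3 (delete): buffer="jxhthytshawme" (len 13), cursors c1@3 c2@5 c3@9, authorship ..1.2...3....
After op 4 (insert('e')): buffer="jxhetheytsheawme" (len 16), cursors c1@4 c2@7 c3@12, authorship ..11.22...33....
After op 5 (insert('t')): buffer="jxhetthetytshetawme" (len 19), cursors c1@5 c2@9 c3@15, authorship ..111.222...333....
After op 6 (delete): buffer="jxhetheytsheawme" (len 16), cursors c1@4 c2@7 c3@12, authorship ..11.22...33....
After op 7 (move_right): buffer="jxhetheytsheawme" (len 16), cursors c1@5 c2@8 c3@13, authorship ..11.22...33....
Authorship (.=original, N=cursor N): . . 1 1 . 2 2 . . . 3 3 . . . .
Index 10: author = 3

Answer: cursor 3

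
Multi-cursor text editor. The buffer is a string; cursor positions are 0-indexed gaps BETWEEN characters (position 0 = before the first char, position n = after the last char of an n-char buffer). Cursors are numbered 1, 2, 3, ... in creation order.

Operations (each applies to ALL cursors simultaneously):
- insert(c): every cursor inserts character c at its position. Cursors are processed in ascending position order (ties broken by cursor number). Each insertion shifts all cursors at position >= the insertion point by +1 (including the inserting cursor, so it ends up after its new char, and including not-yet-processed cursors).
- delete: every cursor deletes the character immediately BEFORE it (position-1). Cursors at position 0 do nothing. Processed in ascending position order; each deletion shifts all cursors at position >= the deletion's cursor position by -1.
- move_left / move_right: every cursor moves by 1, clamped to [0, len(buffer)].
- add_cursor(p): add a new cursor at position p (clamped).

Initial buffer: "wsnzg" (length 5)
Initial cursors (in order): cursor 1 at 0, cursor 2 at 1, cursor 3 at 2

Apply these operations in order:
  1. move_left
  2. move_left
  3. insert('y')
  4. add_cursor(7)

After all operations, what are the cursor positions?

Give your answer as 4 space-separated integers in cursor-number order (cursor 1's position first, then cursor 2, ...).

Answer: 3 3 3 7

Derivation:
After op 1 (move_left): buffer="wsnzg" (len 5), cursors c1@0 c2@0 c3@1, authorship .....
After op 2 (move_left): buffer="wsnzg" (len 5), cursors c1@0 c2@0 c3@0, authorship .....
After op 3 (insert('y')): buffer="yyywsnzg" (len 8), cursors c1@3 c2@3 c3@3, authorship 123.....
After op 4 (add_cursor(7)): buffer="yyywsnzg" (len 8), cursors c1@3 c2@3 c3@3 c4@7, authorship 123.....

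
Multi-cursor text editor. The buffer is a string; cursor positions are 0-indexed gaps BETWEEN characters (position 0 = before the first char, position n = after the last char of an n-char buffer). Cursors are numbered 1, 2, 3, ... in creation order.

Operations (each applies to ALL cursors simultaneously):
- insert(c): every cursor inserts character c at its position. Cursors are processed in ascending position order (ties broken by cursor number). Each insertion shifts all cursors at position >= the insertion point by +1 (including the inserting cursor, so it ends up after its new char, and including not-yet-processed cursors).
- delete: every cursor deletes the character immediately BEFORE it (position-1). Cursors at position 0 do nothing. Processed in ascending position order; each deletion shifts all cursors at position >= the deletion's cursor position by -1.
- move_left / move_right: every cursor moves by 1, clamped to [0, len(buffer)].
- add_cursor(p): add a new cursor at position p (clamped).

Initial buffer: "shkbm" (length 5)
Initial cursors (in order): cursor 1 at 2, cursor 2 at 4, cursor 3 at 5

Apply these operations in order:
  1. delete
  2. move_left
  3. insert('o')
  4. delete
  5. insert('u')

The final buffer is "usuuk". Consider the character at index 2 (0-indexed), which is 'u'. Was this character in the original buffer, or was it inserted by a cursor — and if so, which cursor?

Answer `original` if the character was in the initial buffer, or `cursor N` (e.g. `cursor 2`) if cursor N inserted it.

After op 1 (delete): buffer="sk" (len 2), cursors c1@1 c2@2 c3@2, authorship ..
After op 2 (move_left): buffer="sk" (len 2), cursors c1@0 c2@1 c3@1, authorship ..
After op 3 (insert('o')): buffer="osook" (len 5), cursors c1@1 c2@4 c3@4, authorship 1.23.
After op 4 (delete): buffer="sk" (len 2), cursors c1@0 c2@1 c3@1, authorship ..
After op 5 (insert('u')): buffer="usuuk" (len 5), cursors c1@1 c2@4 c3@4, authorship 1.23.
Authorship (.=original, N=cursor N): 1 . 2 3 .
Index 2: author = 2

Answer: cursor 2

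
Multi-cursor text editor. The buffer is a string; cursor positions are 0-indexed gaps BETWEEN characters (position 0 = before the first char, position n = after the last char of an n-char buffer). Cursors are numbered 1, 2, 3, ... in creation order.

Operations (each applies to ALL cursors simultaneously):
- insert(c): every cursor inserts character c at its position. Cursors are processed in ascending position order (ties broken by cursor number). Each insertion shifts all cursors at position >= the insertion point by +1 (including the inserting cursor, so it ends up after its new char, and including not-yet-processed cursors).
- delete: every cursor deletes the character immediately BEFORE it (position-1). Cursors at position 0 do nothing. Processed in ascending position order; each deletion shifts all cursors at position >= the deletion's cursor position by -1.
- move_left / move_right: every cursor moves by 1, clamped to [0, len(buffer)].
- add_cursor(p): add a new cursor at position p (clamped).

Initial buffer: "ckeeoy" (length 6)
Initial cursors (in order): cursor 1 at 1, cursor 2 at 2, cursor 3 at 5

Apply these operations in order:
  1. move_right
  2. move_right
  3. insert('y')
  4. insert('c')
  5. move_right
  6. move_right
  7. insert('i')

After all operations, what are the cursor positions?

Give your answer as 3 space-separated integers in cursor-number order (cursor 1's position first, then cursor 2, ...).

After op 1 (move_right): buffer="ckeeoy" (len 6), cursors c1@2 c2@3 c3@6, authorship ......
After op 2 (move_right): buffer="ckeeoy" (len 6), cursors c1@3 c2@4 c3@6, authorship ......
After op 3 (insert('y')): buffer="ckeyeyoyy" (len 9), cursors c1@4 c2@6 c3@9, authorship ...1.2..3
After op 4 (insert('c')): buffer="ckeyceycoyyc" (len 12), cursors c1@5 c2@8 c3@12, authorship ...11.22..33
After op 5 (move_right): buffer="ckeyceycoyyc" (len 12), cursors c1@6 c2@9 c3@12, authorship ...11.22..33
After op 6 (move_right): buffer="ckeyceycoyyc" (len 12), cursors c1@7 c2@10 c3@12, authorship ...11.22..33
After op 7 (insert('i')): buffer="ckeyceyicoyiyci" (len 15), cursors c1@8 c2@12 c3@15, authorship ...11.212..2333

Answer: 8 12 15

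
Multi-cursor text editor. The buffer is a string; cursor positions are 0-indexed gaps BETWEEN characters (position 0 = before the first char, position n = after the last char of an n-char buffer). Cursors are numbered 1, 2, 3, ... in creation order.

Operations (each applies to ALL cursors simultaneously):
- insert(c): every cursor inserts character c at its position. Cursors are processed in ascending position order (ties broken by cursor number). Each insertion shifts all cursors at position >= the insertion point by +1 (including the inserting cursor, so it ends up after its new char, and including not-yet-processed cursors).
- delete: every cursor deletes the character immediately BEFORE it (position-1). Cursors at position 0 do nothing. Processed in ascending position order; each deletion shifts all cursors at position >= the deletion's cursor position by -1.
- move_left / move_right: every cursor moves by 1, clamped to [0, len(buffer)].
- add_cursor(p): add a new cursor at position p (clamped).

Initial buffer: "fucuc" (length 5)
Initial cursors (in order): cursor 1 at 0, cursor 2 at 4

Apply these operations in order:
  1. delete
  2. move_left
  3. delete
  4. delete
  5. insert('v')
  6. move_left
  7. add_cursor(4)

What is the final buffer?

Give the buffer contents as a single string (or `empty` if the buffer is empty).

After op 1 (delete): buffer="fucc" (len 4), cursors c1@0 c2@3, authorship ....
After op 2 (move_left): buffer="fucc" (len 4), cursors c1@0 c2@2, authorship ....
After op 3 (delete): buffer="fcc" (len 3), cursors c1@0 c2@1, authorship ...
After op 4 (delete): buffer="cc" (len 2), cursors c1@0 c2@0, authorship ..
After op 5 (insert('v')): buffer="vvcc" (len 4), cursors c1@2 c2@2, authorship 12..
After op 6 (move_left): buffer="vvcc" (len 4), cursors c1@1 c2@1, authorship 12..
After op 7 (add_cursor(4)): buffer="vvcc" (len 4), cursors c1@1 c2@1 c3@4, authorship 12..

Answer: vvcc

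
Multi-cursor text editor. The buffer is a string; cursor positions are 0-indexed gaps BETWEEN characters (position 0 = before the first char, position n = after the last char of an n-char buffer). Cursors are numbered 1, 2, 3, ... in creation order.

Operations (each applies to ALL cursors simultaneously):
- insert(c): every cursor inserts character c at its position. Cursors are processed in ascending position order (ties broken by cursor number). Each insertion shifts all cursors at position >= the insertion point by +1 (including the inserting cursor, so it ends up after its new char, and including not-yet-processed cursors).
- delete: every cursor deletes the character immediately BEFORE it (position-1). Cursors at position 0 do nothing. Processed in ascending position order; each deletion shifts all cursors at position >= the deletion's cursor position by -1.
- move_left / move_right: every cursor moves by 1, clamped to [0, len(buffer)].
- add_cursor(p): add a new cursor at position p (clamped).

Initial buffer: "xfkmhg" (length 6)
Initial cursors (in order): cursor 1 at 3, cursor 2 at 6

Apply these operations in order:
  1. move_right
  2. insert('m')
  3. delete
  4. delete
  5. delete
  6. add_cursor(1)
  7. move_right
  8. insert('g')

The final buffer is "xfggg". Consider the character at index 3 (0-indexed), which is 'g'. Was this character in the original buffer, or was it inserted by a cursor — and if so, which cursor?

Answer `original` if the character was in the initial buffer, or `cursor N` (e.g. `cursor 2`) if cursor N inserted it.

After op 1 (move_right): buffer="xfkmhg" (len 6), cursors c1@4 c2@6, authorship ......
After op 2 (insert('m')): buffer="xfkmmhgm" (len 8), cursors c1@5 c2@8, authorship ....1..2
After op 3 (delete): buffer="xfkmhg" (len 6), cursors c1@4 c2@6, authorship ......
After op 4 (delete): buffer="xfkh" (len 4), cursors c1@3 c2@4, authorship ....
After op 5 (delete): buffer="xf" (len 2), cursors c1@2 c2@2, authorship ..
After op 6 (add_cursor(1)): buffer="xf" (len 2), cursors c3@1 c1@2 c2@2, authorship ..
After op 7 (move_right): buffer="xf" (len 2), cursors c1@2 c2@2 c3@2, authorship ..
After op 8 (insert('g')): buffer="xfggg" (len 5), cursors c1@5 c2@5 c3@5, authorship ..123
Authorship (.=original, N=cursor N): . . 1 2 3
Index 3: author = 2

Answer: cursor 2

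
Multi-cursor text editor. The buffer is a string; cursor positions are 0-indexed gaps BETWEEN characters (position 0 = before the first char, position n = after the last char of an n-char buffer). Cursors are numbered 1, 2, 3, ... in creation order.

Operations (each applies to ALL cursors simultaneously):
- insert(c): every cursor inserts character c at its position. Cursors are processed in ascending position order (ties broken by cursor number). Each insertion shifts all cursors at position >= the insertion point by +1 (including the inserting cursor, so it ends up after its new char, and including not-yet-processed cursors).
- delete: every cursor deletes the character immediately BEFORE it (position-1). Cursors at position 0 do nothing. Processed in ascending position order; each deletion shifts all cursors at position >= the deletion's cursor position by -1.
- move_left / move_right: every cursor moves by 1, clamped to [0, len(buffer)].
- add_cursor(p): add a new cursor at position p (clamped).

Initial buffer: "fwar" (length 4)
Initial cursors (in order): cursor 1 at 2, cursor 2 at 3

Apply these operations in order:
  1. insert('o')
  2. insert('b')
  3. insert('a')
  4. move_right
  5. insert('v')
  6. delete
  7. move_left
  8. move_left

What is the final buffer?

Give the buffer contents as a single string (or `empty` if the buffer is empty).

Answer: fwobaaobar

Derivation:
After op 1 (insert('o')): buffer="fwoaor" (len 6), cursors c1@3 c2@5, authorship ..1.2.
After op 2 (insert('b')): buffer="fwobaobr" (len 8), cursors c1@4 c2@7, authorship ..11.22.
After op 3 (insert('a')): buffer="fwobaaobar" (len 10), cursors c1@5 c2@9, authorship ..111.222.
After op 4 (move_right): buffer="fwobaaobar" (len 10), cursors c1@6 c2@10, authorship ..111.222.
After op 5 (insert('v')): buffer="fwobaavobarv" (len 12), cursors c1@7 c2@12, authorship ..111.1222.2
After op 6 (delete): buffer="fwobaaobar" (len 10), cursors c1@6 c2@10, authorship ..111.222.
After op 7 (move_left): buffer="fwobaaobar" (len 10), cursors c1@5 c2@9, authorship ..111.222.
After op 8 (move_left): buffer="fwobaaobar" (len 10), cursors c1@4 c2@8, authorship ..111.222.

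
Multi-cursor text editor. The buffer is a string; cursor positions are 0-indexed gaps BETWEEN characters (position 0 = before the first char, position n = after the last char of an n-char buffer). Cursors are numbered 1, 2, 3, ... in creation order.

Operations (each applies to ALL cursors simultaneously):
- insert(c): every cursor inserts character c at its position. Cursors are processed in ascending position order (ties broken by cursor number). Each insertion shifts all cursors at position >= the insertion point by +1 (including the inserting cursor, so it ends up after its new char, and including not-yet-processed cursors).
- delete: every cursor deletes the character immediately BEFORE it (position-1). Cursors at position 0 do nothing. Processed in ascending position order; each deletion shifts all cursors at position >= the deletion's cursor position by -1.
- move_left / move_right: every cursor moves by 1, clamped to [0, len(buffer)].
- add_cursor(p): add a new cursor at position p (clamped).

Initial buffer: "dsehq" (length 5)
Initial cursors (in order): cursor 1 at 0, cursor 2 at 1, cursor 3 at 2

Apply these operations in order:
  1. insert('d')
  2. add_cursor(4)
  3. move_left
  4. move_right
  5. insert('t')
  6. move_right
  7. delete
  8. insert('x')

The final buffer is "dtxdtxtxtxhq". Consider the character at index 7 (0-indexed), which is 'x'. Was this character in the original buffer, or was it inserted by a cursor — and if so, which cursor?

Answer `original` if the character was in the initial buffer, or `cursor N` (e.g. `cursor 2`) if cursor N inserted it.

Answer: cursor 4

Derivation:
After op 1 (insert('d')): buffer="dddsdehq" (len 8), cursors c1@1 c2@3 c3@5, authorship 1.2.3...
After op 2 (add_cursor(4)): buffer="dddsdehq" (len 8), cursors c1@1 c2@3 c4@4 c3@5, authorship 1.2.3...
After op 3 (move_left): buffer="dddsdehq" (len 8), cursors c1@0 c2@2 c4@3 c3@4, authorship 1.2.3...
After op 4 (move_right): buffer="dddsdehq" (len 8), cursors c1@1 c2@3 c4@4 c3@5, authorship 1.2.3...
After op 5 (insert('t')): buffer="dtddtstdtehq" (len 12), cursors c1@2 c2@5 c4@7 c3@9, authorship 11.22.433...
After op 6 (move_right): buffer="dtddtstdtehq" (len 12), cursors c1@3 c2@6 c4@8 c3@10, authorship 11.22.433...
After op 7 (delete): buffer="dtdttthq" (len 8), cursors c1@2 c2@4 c4@5 c3@6, authorship 112243..
After op 8 (insert('x')): buffer="dtxdtxtxtxhq" (len 12), cursors c1@3 c2@6 c4@8 c3@10, authorship 1112224433..
Authorship (.=original, N=cursor N): 1 1 1 2 2 2 4 4 3 3 . .
Index 7: author = 4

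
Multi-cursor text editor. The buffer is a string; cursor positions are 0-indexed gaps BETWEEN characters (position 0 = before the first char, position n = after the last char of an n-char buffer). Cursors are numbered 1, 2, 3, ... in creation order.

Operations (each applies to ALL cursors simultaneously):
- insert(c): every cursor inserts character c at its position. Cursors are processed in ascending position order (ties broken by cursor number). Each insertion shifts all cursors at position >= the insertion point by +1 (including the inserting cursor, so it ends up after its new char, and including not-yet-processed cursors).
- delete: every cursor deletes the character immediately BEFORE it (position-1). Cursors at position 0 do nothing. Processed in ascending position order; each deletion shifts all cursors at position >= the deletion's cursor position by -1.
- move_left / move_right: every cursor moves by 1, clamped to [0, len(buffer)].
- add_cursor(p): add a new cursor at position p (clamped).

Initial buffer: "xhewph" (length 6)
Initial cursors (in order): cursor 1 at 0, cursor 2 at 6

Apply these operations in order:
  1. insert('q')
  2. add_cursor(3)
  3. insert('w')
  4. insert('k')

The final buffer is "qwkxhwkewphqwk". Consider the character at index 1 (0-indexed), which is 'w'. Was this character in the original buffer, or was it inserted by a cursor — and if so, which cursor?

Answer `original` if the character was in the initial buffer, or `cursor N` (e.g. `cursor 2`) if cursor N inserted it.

Answer: cursor 1

Derivation:
After op 1 (insert('q')): buffer="qxhewphq" (len 8), cursors c1@1 c2@8, authorship 1......2
After op 2 (add_cursor(3)): buffer="qxhewphq" (len 8), cursors c1@1 c3@3 c2@8, authorship 1......2
After op 3 (insert('w')): buffer="qwxhwewphqw" (len 11), cursors c1@2 c3@5 c2@11, authorship 11..3....22
After op 4 (insert('k')): buffer="qwkxhwkewphqwk" (len 14), cursors c1@3 c3@7 c2@14, authorship 111..33....222
Authorship (.=original, N=cursor N): 1 1 1 . . 3 3 . . . . 2 2 2
Index 1: author = 1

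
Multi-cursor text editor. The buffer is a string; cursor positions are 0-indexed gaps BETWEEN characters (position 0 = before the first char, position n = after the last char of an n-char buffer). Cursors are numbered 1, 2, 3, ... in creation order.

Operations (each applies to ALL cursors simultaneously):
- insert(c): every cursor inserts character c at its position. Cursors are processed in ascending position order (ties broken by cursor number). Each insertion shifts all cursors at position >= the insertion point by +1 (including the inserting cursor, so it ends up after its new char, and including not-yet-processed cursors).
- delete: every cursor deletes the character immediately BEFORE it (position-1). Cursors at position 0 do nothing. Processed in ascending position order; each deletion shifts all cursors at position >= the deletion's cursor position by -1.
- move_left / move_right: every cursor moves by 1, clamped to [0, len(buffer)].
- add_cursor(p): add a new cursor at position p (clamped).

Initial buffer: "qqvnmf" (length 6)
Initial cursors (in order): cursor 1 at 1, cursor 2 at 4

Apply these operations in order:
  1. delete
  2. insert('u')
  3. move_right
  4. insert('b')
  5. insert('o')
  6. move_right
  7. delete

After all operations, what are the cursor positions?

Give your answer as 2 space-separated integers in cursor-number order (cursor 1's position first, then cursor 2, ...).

After op 1 (delete): buffer="qvmf" (len 4), cursors c1@0 c2@2, authorship ....
After op 2 (insert('u')): buffer="uqvumf" (len 6), cursors c1@1 c2@4, authorship 1..2..
After op 3 (move_right): buffer="uqvumf" (len 6), cursors c1@2 c2@5, authorship 1..2..
After op 4 (insert('b')): buffer="uqbvumbf" (len 8), cursors c1@3 c2@7, authorship 1.1.2.2.
After op 5 (insert('o')): buffer="uqbovumbof" (len 10), cursors c1@4 c2@9, authorship 1.11.2.22.
After op 6 (move_right): buffer="uqbovumbof" (len 10), cursors c1@5 c2@10, authorship 1.11.2.22.
After op 7 (delete): buffer="uqboumbo" (len 8), cursors c1@4 c2@8, authorship 1.112.22

Answer: 4 8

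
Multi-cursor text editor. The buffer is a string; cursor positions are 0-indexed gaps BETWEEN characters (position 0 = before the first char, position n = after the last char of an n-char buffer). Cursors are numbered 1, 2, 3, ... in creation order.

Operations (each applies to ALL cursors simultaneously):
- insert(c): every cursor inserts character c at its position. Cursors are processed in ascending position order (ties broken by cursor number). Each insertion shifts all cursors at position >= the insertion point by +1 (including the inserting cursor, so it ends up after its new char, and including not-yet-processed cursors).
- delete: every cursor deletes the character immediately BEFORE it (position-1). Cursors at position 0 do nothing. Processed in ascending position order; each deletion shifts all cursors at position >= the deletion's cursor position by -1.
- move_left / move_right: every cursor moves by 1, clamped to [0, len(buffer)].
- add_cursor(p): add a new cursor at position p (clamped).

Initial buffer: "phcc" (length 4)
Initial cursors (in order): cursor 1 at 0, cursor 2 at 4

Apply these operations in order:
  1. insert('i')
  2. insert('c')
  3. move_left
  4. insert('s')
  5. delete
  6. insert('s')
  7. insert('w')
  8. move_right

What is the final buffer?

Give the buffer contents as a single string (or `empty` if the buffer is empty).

Answer: iswcphcciswc

Derivation:
After op 1 (insert('i')): buffer="iphcci" (len 6), cursors c1@1 c2@6, authorship 1....2
After op 2 (insert('c')): buffer="icphccic" (len 8), cursors c1@2 c2@8, authorship 11....22
After op 3 (move_left): buffer="icphccic" (len 8), cursors c1@1 c2@7, authorship 11....22
After op 4 (insert('s')): buffer="iscphccisc" (len 10), cursors c1@2 c2@9, authorship 111....222
After op 5 (delete): buffer="icphccic" (len 8), cursors c1@1 c2@7, authorship 11....22
After op 6 (insert('s')): buffer="iscphccisc" (len 10), cursors c1@2 c2@9, authorship 111....222
After op 7 (insert('w')): buffer="iswcphcciswc" (len 12), cursors c1@3 c2@11, authorship 1111....2222
After op 8 (move_right): buffer="iswcphcciswc" (len 12), cursors c1@4 c2@12, authorship 1111....2222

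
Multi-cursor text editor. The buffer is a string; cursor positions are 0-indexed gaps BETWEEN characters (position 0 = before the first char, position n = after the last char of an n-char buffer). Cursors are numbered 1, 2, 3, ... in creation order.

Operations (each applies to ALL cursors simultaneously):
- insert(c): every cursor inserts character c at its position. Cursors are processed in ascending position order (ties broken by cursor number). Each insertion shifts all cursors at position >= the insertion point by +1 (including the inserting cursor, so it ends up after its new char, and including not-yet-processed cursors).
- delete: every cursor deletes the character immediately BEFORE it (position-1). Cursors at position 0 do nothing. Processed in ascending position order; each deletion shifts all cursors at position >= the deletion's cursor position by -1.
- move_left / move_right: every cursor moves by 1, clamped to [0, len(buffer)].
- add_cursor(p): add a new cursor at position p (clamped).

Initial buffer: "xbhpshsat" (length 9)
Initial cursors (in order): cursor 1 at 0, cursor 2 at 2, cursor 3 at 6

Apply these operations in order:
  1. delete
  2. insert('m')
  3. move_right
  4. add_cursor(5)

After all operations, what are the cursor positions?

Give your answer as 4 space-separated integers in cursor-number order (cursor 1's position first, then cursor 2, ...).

Answer: 2 4 8 5

Derivation:
After op 1 (delete): buffer="xhpssat" (len 7), cursors c1@0 c2@1 c3@4, authorship .......
After op 2 (insert('m')): buffer="mxmhpsmsat" (len 10), cursors c1@1 c2@3 c3@7, authorship 1.2...3...
After op 3 (move_right): buffer="mxmhpsmsat" (len 10), cursors c1@2 c2@4 c3@8, authorship 1.2...3...
After op 4 (add_cursor(5)): buffer="mxmhpsmsat" (len 10), cursors c1@2 c2@4 c4@5 c3@8, authorship 1.2...3...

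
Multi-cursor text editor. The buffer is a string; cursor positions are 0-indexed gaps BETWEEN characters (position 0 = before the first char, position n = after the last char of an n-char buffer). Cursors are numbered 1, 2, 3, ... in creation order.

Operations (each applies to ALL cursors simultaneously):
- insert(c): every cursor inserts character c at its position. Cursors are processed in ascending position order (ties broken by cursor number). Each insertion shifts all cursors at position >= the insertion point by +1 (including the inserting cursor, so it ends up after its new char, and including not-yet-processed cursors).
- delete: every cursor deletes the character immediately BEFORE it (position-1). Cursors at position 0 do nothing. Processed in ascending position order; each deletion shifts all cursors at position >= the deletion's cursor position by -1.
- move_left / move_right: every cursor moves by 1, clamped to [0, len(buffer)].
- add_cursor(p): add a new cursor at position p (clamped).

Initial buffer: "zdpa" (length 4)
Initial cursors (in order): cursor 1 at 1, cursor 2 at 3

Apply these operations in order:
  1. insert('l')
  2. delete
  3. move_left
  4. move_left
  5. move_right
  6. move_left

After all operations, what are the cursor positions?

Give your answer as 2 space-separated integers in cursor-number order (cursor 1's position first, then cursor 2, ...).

After op 1 (insert('l')): buffer="zldpla" (len 6), cursors c1@2 c2@5, authorship .1..2.
After op 2 (delete): buffer="zdpa" (len 4), cursors c1@1 c2@3, authorship ....
After op 3 (move_left): buffer="zdpa" (len 4), cursors c1@0 c2@2, authorship ....
After op 4 (move_left): buffer="zdpa" (len 4), cursors c1@0 c2@1, authorship ....
After op 5 (move_right): buffer="zdpa" (len 4), cursors c1@1 c2@2, authorship ....
After op 6 (move_left): buffer="zdpa" (len 4), cursors c1@0 c2@1, authorship ....

Answer: 0 1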